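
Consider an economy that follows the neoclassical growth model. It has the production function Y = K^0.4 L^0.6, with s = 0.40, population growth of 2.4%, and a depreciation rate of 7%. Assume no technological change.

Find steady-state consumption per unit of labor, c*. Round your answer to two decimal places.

At the steady state, Δk = 0, so s·k^α = (n + δ)·k.
Rearranging, k^(1−α) = s / (n + δ).
k^0.6 = 0.40 / (0.024 + 0.070) = 0.40 / 0.094 = 4.2553
k* = 4.2553^(1/0.6) ≈ 11.1742
y* = (k*)^α = 11.1742^0.4 ≈ 2.6260
c* = (1 − s)·y* = (1 − 0.40) × 2.6260 ≈ 1.5756

c* ≈ 1.58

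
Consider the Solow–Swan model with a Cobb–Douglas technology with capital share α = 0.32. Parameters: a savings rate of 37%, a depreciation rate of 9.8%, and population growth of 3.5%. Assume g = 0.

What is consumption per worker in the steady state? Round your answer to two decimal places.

c* = 1.02

At the steady state, Δk = 0, so s·k^α = (n + δ)·k.
Dividing both sides by k: k^(1−α) = s / (n + δ).
k^0.68 = 0.37 / (0.035 + 0.098) = 0.37 / 0.133 = 2.7820
k* = 2.7820^(1/0.68) ≈ 4.5026
y* = (k*)^α = 4.5026^0.32 ≈ 1.6185
c* = (1 − s)·y* = (1 − 0.37) × 1.6185 ≈ 1.0197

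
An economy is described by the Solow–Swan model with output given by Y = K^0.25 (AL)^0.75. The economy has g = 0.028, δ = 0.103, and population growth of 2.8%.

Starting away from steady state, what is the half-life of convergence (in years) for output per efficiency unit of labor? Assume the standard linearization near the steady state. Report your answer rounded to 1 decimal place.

t_½ ≈ 5.8 years

Near the steady state the convergence rate is λ = (1 − α)(n + g + δ).
λ = (1 − 0.25) × 0.159 = 0.75 × 0.159 = 0.11925
Half-life = ln 2 / λ = 0.6931 / 0.11925 ≈ 5.81 years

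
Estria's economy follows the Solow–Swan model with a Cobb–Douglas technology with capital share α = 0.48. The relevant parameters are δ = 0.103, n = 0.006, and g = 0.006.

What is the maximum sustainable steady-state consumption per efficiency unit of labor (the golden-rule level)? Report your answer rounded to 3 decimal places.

At the golden rule, f'(k) = n + g + δ, so α·k^(α−1) = n + g + δ and k_gold = (α/(n + g + δ))^(1/(1−α)).
k_gold = (0.48/0.115)^(1/0.52) = 4.1739^1.9231 ≈ 15.6086
c_gold = f(k_gold) − (n + g + δ)·k_gold = 3.7395 − 0.115×15.6086 ≈ 1.9445

c_gold ≈ 1.945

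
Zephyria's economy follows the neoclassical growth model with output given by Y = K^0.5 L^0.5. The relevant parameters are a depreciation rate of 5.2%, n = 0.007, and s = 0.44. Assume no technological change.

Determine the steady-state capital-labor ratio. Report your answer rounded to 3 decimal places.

k* = 55.616

In steady state, investment equals break-even investment: s·k^α = (n + δ)·k.
Rearranging, k^(1−α) = s / (n + δ).
k^0.5 = 0.44 / (0.007 + 0.052) = 0.44 / 0.059 = 7.4576
k* = 7.4576^(1/0.5) ≈ 55.6158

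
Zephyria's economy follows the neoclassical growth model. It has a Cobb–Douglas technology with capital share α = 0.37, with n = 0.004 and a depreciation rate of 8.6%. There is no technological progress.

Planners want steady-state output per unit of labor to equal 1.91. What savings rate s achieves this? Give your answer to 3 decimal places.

s ≈ 0.271

At the steady state, Δk = 0, so s·k^α = (n + δ)·k.
Since y* = [s/(n + δ)]^(α/(1−α)), we have s/(n + δ) = (y*)^((1−α)/α) = 1.91^1.7027 = 3.0096.
Therefore s = 3.0096 × (n + δ) = 3.0096 × 0.090 = 0.2709.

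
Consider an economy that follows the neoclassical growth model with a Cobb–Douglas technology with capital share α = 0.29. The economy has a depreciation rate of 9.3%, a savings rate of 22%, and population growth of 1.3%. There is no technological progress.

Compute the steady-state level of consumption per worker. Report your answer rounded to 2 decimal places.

In steady state, investment equals break-even investment: s·k^α = (n + δ)·k.
Rearranging, k^(1−α) = s / (n + δ).
k^0.71 = 0.22 / (0.013 + 0.093) = 0.22 / 0.106 = 2.0755
k* = 2.0755^(1/0.71) ≈ 2.7967
y* = (k*)^α = 2.7967^0.29 ≈ 1.3475
c* = (1 − s)·y* = (1 − 0.22) × 1.3475 ≈ 1.0511

c* = 1.05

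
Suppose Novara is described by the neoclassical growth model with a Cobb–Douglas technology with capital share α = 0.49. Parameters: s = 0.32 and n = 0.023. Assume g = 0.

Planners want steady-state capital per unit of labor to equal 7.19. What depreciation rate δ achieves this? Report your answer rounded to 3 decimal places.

In steady state, investment equals break-even investment: s·k^α = (n + δ)·k.
So s / (n + δ) = (k*)^(1−α) = 7.19^0.51 = 2.7348.
Therefore n + δ = s / 2.7348 = 0.32 / 2.7348 = 0.1170, so δ = 0.1170 − 0.023 = 0.0940.

δ ≈ 0.094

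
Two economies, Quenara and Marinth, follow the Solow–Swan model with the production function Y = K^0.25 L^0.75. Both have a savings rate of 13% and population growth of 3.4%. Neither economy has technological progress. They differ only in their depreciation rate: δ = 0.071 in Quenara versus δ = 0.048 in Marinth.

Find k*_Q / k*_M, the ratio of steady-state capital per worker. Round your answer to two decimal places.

k*_Q / k*_M ≈ 0.72

Steady-state k* = [s/(n + δ)]^(1/(1−α)), so the ratio is [ (s_Q/(n + δ)_Q) / (s_M/(n + δ)_M) ]^1.3333.
s_Q/(n + δ)_Q = 0.13/0.105 = 1.2381; s_M/(n + δ)_M = 0.13/0.082 = 1.5854.
Ratio = (1.2381/1.5854)^1.3333 = 0.7809^1.3333 ≈ 0.7191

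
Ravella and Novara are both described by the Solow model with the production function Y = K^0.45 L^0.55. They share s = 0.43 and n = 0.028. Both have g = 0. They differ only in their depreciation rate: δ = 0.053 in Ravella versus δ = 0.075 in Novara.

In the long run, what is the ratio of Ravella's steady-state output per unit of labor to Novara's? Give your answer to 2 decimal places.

y*_R / y*_N ≈ 1.22

Steady-state y* = [s/(n + δ)]^(α/(1−α)), so the ratio is [ (s_R/(n + δ)_R) / (s_N/(n + δ)_N) ]^0.8182.
s_R/(n + δ)_R = 0.43/0.081 = 5.3086; s_N/(n + δ)_N = 0.43/0.103 = 4.1748.
Ratio = (5.3086/4.1748)^0.8182 = 1.2716^0.8182 ≈ 1.2172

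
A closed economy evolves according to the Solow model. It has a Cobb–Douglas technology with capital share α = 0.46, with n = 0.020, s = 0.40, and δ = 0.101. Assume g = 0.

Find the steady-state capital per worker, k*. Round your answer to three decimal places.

Steady state requires s·f(k) = (n + δ)·k, i.e. s·k^α = (n + δ)·k.
Dividing both sides by k: k^(1−α) = s / (n + δ).
k^0.54 = 0.40 / (0.020 + 0.101) = 0.40 / 0.121 = 3.3058
k* = 3.3058^(1/0.54) ≈ 9.1543

k* ≈ 9.154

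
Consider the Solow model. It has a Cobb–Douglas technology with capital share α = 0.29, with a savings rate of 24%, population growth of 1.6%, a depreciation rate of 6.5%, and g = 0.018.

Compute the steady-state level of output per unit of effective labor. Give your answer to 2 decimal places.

y* = 1.44

Steady state requires s·f(k) = (n + g + δ)·k, i.e. s·k^α = (n + g + δ)·k.
Dividing both sides by k: k^(1−α) = s / (n + g + δ).
k^0.71 = 0.24 / (0.016 + 0.018 + 0.065) = 0.24 / 0.099 = 2.4242
k* = 2.4242^(1/0.71) ≈ 3.4805
y* = (k*)^α = 3.4805^0.29 ≈ 1.4357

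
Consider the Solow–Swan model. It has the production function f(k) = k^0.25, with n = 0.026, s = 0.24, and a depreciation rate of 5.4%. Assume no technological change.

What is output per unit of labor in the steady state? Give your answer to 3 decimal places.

Steady state requires s·f(k) = (n + δ)·k, i.e. s·k^α = (n + δ)·k.
Dividing both sides by k: k^(1−α) = s / (n + δ).
k^0.75 = 0.24 / (0.026 + 0.054) = 0.24 / 0.080 = 3.0000
k* = 3.0000^(1/0.75) ≈ 4.3267
y* = (k*)^α = 4.3267^0.25 ≈ 1.4422

y* = 1.442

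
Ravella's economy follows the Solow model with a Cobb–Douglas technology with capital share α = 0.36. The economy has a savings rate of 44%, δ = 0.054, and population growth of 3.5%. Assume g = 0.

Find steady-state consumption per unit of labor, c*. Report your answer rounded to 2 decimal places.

At the steady state, Δk = 0, so s·k^α = (n + δ)·k.
Dividing both sides by k: k^(1−α) = s / (n + δ).
k^0.64 = 0.44 / (0.035 + 0.054) = 0.44 / 0.089 = 4.9438
k* = 4.9438^(1/0.64) ≈ 12.1470
y* = (k*)^α = 12.1470^0.36 ≈ 2.4570
c* = (1 − s)·y* = (1 − 0.44) × 2.4570 ≈ 1.3759

c* ≈ 1.38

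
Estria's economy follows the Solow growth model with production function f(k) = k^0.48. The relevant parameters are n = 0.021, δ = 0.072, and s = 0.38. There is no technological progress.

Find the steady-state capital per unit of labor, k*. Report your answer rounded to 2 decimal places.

At the steady state, Δk = 0, so s·k^α = (n + δ)·k.
Rearranging, k^(1−α) = s / (n + δ).
k^0.52 = 0.38 / (0.021 + 0.072) = 0.38 / 0.093 = 4.0860
k* = 4.0860^(1/0.52) ≈ 14.9821

k* = 14.98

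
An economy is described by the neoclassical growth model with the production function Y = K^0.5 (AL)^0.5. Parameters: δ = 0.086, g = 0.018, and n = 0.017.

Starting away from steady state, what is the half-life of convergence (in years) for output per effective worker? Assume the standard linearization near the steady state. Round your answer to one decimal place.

Near the steady state the convergence rate is λ = (1 − α)(n + g + δ).
λ = (1 − 0.5) × 0.121 = 0.5 × 0.121 = 0.0605
Half-life = ln 2 / λ = 0.6931 / 0.0605 ≈ 11.46 years

t_½ ≈ 11.5 years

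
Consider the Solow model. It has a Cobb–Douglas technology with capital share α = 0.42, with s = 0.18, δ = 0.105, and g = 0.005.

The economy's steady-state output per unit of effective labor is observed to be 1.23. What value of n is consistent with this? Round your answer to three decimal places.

In steady state, investment equals break-even investment: s·k^α = (n + g + δ)·k.
Since y* = [s/(n + g + δ)]^(α/(1−α)), we have s/(n + g + δ) = (y*)^((1−α)/α) = 1.23^1.381 = 1.3309.
Therefore n + g + δ = s / 1.3309 = 0.18 / 1.3309 = 0.1352, so n = 0.1352 − 0.110 = 0.0252.

n ≈ 0.025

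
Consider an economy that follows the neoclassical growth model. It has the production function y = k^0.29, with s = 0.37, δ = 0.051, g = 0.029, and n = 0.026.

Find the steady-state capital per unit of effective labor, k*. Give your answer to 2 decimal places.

k* ≈ 5.82

In steady state, investment equals break-even investment: s·k^α = (n + g + δ)·k.
Dividing both sides by k: k^(1−α) = s / (n + g + δ).
k^0.71 = 0.37 / (0.026 + 0.029 + 0.051) = 0.37 / 0.106 = 3.4906
k* = 3.4906^(1/0.71) ≈ 5.8163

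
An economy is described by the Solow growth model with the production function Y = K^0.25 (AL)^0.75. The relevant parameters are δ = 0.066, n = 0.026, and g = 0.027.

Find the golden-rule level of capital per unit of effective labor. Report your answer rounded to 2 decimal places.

k_gold ≈ 2.69

The golden rule sets f'(k) = n + g + δ, i.e. α·k^(α−1) = n + g + δ.
So k^(1−α) = α / (n + g + δ) = 0.25 / 0.119 = 2.1008.
k_gold = 2.1008^(1/0.75) ≈ 2.6906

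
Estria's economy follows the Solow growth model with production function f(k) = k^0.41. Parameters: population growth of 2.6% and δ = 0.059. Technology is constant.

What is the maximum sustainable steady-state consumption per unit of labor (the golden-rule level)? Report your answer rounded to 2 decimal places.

c_gold ≈ 1.76

At the golden rule, f'(k) = n + δ, so α·k^(α−1) = n + δ and k_gold = (α/(n + δ))^(1/(1−α)).
k_gold = (0.41/0.085)^(1/0.59) = 4.8235^1.6949 ≈ 14.3956
c_gold = f(k_gold) − (n + δ)·k_gold = 2.9845 − 0.085×14.3956 ≈ 1.7609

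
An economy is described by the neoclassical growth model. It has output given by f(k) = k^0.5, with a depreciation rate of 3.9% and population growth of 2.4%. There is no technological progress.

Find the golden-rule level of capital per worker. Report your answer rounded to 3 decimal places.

The golden rule sets f'(k) = n + δ, i.e. α·k^(α−1) = n + δ.
So k^(1−α) = α / (n + δ) = 0.5 / 0.063 = 7.9365.
k_gold = 7.9365^(1/0.5) ≈ 62.9880

k_gold ≈ 62.988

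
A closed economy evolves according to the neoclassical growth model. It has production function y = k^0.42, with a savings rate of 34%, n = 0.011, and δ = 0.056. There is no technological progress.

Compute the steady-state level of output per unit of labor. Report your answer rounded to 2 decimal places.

Steady state requires s·f(k) = (n + δ)·k, i.e. s·k^α = (n + δ)·k.
Dividing both sides by k: k^(1−α) = s / (n + δ).
k^0.58 = 0.34 / (0.011 + 0.056) = 0.34 / 0.067 = 5.0746
k* = 5.0746^(1/0.58) ≈ 16.4517
y* = (k*)^α = 16.4517^0.42 ≈ 3.2420

y* ≈ 3.24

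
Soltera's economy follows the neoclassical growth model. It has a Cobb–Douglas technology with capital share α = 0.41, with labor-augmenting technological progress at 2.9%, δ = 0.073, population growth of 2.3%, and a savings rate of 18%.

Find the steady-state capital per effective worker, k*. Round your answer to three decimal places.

Steady state requires s·f(k) = (n + g + δ)·k, i.e. s·k^α = (n + g + δ)·k.
Dividing both sides by k: k^(1−α) = s / (n + g + δ).
k^0.59 = 0.18 / (0.023 + 0.029 + 0.073) = 0.18 / 0.125 = 1.4400
k* = 1.4400^(1/0.59) ≈ 1.8553

k* = 1.855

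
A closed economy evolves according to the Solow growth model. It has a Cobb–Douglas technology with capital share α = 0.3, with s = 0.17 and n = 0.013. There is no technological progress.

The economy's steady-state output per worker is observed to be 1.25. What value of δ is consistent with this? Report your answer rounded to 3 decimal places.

δ ≈ 0.088

In steady state, investment equals break-even investment: s·k^α = (n + δ)·k.
Since y* = [s/(n + δ)]^(α/(1−α)), we have s/(n + δ) = (y*)^((1−α)/α) = 1.25^2.3333 = 1.6831.
Therefore n + δ = s / 1.6831 = 0.17 / 1.6831 = 0.1010, so δ = 0.1010 − 0.013 = 0.0880.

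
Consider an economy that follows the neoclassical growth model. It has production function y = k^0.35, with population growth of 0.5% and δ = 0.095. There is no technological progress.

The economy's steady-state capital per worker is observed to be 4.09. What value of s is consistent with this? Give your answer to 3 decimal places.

In steady state, investment equals break-even investment: s·k^α = (n + δ)·k.
So s / (n + δ) = (k*)^(1−α) = 4.09^0.65 = 2.4982.
Therefore s = 2.4982 × (n + δ) = 2.4982 × 0.100 = 0.2498.

s ≈ 0.250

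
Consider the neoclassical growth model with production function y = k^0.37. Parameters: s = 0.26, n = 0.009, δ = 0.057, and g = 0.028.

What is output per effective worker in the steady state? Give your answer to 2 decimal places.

At the steady state, Δk = 0, so s·k^α = (n + g + δ)·k.
Rearranging, k^(1−α) = s / (n + g + δ).
k^0.63 = 0.26 / (0.009 + 0.028 + 0.057) = 0.26 / 0.094 = 2.7660
k* = 2.7660^(1/0.63) ≈ 5.0275
y* = (k*)^α = 5.0275^0.37 ≈ 1.8176

y* = 1.82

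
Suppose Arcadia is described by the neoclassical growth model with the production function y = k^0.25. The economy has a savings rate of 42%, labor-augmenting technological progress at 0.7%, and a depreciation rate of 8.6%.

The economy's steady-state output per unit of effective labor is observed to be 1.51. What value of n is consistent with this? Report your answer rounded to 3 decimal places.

n ≈ 0.029

In steady state, investment equals break-even investment: s·k^α = (n + g + δ)·k.
Since y* = [s/(n + g + δ)]^(α/(1−α)), we have s/(n + g + δ) = (y*)^((1−α)/α) = 1.51^3 = 3.4430.
Therefore n + g + δ = s / 3.4430 = 0.42 / 3.4430 = 0.1220, so n = 0.1220 − 0.093 = 0.0290.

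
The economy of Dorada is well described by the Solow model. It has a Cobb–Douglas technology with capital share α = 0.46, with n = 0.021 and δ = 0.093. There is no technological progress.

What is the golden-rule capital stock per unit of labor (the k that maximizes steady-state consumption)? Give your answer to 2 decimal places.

k_gold ≈ 13.24

The golden rule sets f'(k) = n + δ, i.e. α·k^(α−1) = n + δ.
So k^(1−α) = α / (n + δ) = 0.46 / 0.114 = 4.0351.
k_gold = 4.0351^(1/0.54) ≈ 13.2420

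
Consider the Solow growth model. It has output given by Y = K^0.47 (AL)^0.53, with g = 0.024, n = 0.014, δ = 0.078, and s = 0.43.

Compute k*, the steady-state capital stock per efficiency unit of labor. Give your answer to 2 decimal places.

k* ≈ 11.85

Steady state requires s·f(k) = (n + g + δ)·k, i.e. s·k^α = (n + g + δ)·k.
Rearranging, k^(1−α) = s / (n + g + δ).
k^0.53 = 0.43 / (0.014 + 0.024 + 0.078) = 0.43 / 0.116 = 3.7069
k* = 3.7069^(1/0.53) ≈ 11.8469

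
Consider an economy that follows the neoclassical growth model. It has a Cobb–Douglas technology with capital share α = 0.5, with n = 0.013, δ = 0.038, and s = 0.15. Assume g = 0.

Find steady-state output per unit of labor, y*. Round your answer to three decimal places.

y* ≈ 2.941

In steady state, investment equals break-even investment: s·k^α = (n + δ)·k.
Dividing both sides by k: k^(1−α) = s / (n + δ).
k^0.5 = 0.15 / (0.013 + 0.038) = 0.15 / 0.051 = 2.9412
k* = 2.9412^(1/0.5) ≈ 8.6507
y* = (k*)^α = 8.6507^0.5 ≈ 2.9412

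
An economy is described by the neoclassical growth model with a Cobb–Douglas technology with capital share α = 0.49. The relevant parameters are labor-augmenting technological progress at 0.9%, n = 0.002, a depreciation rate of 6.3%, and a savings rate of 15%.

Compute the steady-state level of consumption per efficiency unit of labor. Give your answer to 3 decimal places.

c* = 1.676

At the steady state, Δk = 0, so s·k^α = (n + g + δ)·k.
Rearranging, k^(1−α) = s / (n + g + δ).
k^0.51 = 0.15 / (0.002 + 0.009 + 0.063) = 0.15 / 0.074 = 2.0270
k* = 2.0270^(1/0.51) ≈ 3.9964
y* = (k*)^α = 3.9964^0.49 ≈ 1.9716
c* = (1 − s)·y* = (1 − 0.15) × 1.9716 ≈ 1.6759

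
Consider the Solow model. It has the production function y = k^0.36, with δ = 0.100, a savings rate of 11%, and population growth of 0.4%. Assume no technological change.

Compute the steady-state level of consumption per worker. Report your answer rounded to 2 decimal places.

c* = 0.92

Steady state requires s·f(k) = (n + δ)·k, i.e. s·k^α = (n + δ)·k.
Dividing both sides by k: k^(1−α) = s / (n + δ).
k^0.64 = 0.11 / (0.004 + 0.100) = 0.11 / 0.104 = 1.0577
k* = 1.0577^(1/0.64) ≈ 1.0916
y* = (k*)^α = 1.0916^0.36 ≈ 1.0321
c* = (1 − s)·y* = (1 − 0.11) × 1.0321 ≈ 0.9186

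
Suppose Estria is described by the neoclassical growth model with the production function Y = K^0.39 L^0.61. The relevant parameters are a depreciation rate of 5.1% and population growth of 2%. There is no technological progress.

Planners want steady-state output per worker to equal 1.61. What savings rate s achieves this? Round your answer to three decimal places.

Steady state requires s·f(k) = (n + δ)·k, i.e. s·k^α = (n + δ)·k.
Since y* = [s/(n + δ)]^(α/(1−α)), we have s/(n + δ) = (y*)^((1−α)/α) = 1.61^1.5641 = 2.1062.
Therefore s = 2.1062 × (n + δ) = 2.1062 × 0.071 = 0.1495.

s ≈ 0.150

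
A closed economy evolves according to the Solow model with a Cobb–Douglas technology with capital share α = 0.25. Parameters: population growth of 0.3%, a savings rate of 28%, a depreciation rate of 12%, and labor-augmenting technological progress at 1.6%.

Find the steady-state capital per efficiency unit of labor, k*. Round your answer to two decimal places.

k* = 2.54

Steady state requires s·f(k) = (n + g + δ)·k, i.e. s·k^α = (n + g + δ)·k.
Rearranging, k^(1−α) = s / (n + g + δ).
k^0.75 = 0.28 / (0.003 + 0.016 + 0.120) = 0.28 / 0.139 = 2.0144
k* = 2.0144^(1/0.75) ≈ 2.5441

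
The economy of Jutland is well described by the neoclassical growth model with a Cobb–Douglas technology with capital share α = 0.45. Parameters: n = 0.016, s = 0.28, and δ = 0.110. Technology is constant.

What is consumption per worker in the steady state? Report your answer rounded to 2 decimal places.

Steady state requires s·f(k) = (n + δ)·k, i.e. s·k^α = (n + δ)·k.
Rearranging, k^(1−α) = s / (n + δ).
k^0.55 = 0.28 / (0.016 + 0.110) = 0.28 / 0.126 = 2.2222
k* = 2.2222^(1/0.55) ≈ 4.2709
y* = (k*)^α = 4.2709^0.45 ≈ 1.9219
c* = (1 − s)·y* = (1 − 0.28) × 1.9219 ≈ 1.3838

c* ≈ 1.38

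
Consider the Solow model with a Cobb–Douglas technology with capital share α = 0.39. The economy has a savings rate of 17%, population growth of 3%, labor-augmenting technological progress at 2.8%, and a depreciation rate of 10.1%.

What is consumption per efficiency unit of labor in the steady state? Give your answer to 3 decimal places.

c* = 0.866

At the steady state, Δk = 0, so s·k^α = (n + g + δ)·k.
Rearranging, k^(1−α) = s / (n + g + δ).
k^0.61 = 0.17 / (0.030 + 0.028 + 0.101) = 0.17 / 0.159 = 1.0692
k* = 1.0692^(1/0.61) ≈ 1.1159
y* = (k*)^α = 1.1159^0.39 ≈ 1.0437
c* = (1 − s)·y* = (1 − 0.17) × 1.0437 ≈ 0.8663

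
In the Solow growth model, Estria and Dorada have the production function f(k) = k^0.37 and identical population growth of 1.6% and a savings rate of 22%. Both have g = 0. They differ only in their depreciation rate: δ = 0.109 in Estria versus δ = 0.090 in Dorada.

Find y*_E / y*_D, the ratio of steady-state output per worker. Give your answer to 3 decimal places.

Steady-state y* = [s/(n + δ)]^(α/(1−α)), so the ratio is [ (s_E/(n + δ)_E) / (s_D/(n + δ)_D) ]^0.5873.
s_E/(n + δ)_E = 0.22/0.125 = 1.7600; s_D/(n + δ)_D = 0.22/0.106 = 2.0755.
Ratio = (1.7600/2.0755)^0.5873 = 0.8480^0.5873 ≈ 0.9077

ratio ≈ 0.908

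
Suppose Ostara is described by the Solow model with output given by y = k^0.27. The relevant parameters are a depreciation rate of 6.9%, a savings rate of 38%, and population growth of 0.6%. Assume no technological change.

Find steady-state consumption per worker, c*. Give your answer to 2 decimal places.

c* ≈ 1.13

In steady state, investment equals break-even investment: s·k^α = (n + δ)·k.
Dividing both sides by k: k^(1−α) = s / (n + δ).
k^0.73 = 0.38 / (0.006 + 0.069) = 0.38 / 0.075 = 5.0667
k* = 5.0667^(1/0.73) ≈ 9.2337
y* = (k*)^α = 9.2337^0.27 ≈ 1.8224
c* = (1 − s)·y* = (1 − 0.38) × 1.8224 ≈ 1.1299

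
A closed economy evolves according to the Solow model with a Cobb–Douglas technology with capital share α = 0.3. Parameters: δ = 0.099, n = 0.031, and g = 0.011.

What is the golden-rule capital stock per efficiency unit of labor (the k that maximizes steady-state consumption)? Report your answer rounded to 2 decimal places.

k_gold ≈ 2.94

The golden rule sets f'(k) = n + g + δ, i.e. α·k^(α−1) = n + g + δ.
So k^(1−α) = α / (n + g + δ) = 0.3 / 0.141 = 2.1277.
k_gold = 2.1277^(1/0.7) ≈ 2.9407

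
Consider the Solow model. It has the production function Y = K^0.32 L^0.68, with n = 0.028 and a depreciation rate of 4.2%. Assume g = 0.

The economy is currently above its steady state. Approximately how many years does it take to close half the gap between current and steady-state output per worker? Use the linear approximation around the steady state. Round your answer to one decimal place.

half-life ≈ 14.6 years

Near the steady state the convergence rate is λ = (1 − α)(n + δ).
λ = (1 − 0.32) × 0.070 = 0.68 × 0.070 = 0.0476
Half-life = ln 2 / λ = 0.6931 / 0.0476 ≈ 14.56 years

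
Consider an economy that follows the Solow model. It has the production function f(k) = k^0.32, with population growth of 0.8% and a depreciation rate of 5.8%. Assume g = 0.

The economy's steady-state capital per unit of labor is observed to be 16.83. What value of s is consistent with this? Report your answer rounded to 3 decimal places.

s ≈ 0.450

In steady state, investment equals break-even investment: s·k^α = (n + δ)·k.
So s / (n + δ) = (k*)^(1−α) = 16.83^0.68 = 6.8193.
Therefore s = 6.8193 × (n + δ) = 6.8193 × 0.066 = 0.4501.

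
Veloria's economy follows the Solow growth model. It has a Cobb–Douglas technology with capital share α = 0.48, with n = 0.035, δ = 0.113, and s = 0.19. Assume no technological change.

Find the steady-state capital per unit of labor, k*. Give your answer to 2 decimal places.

Steady state requires s·f(k) = (n + δ)·k, i.e. s·k^α = (n + δ)·k.
Dividing both sides by k: k^(1−α) = s / (n + δ).
k^0.52 = 0.19 / (0.035 + 0.113) = 0.19 / 0.148 = 1.2838
k* = 1.2838^(1/0.52) ≈ 1.6168

k* ≈ 1.62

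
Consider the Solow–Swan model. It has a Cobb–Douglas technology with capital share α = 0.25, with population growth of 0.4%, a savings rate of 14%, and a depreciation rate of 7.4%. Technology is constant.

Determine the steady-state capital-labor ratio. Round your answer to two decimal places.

Steady state requires s·f(k) = (n + δ)·k, i.e. s·k^α = (n + δ)·k.
Dividing both sides by k: k^(1−α) = s / (n + δ).
k^0.75 = 0.14 / (0.004 + 0.074) = 0.14 / 0.078 = 1.7949
k* = 1.7949^(1/0.75) ≈ 2.1813

k* ≈ 2.18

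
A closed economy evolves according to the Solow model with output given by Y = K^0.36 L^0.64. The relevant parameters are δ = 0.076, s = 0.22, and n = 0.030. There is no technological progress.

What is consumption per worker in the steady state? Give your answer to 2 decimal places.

In steady state, investment equals break-even investment: s·k^α = (n + δ)·k.
Rearranging, k^(1−α) = s / (n + δ).
k^0.64 = 0.22 / (0.030 + 0.076) = 0.22 / 0.106 = 2.0755
k* = 2.0755^(1/0.64) ≈ 3.1297
y* = (k*)^α = 3.1297^0.36 ≈ 1.5079
c* = (1 − s)·y* = (1 − 0.22) × 1.5079 ≈ 1.1762

c* ≈ 1.18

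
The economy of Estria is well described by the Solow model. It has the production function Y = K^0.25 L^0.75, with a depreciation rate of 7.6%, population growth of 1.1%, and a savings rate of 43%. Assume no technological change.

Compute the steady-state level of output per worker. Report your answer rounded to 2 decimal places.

At the steady state, Δk = 0, so s·k^α = (n + δ)·k.
Dividing both sides by k: k^(1−α) = s / (n + δ).
k^0.75 = 0.43 / (0.011 + 0.076) = 0.43 / 0.087 = 4.9425
k* = 4.9425^(1/0.75) ≈ 8.4190
y* = (k*)^α = 8.4190^0.25 ≈ 1.7034

y* = 1.70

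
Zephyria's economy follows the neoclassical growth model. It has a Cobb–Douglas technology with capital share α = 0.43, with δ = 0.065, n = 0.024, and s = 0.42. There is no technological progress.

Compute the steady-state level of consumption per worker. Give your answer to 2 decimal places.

In steady state, investment equals break-even investment: s·k^α = (n + δ)·k.
Rearranging, k^(1−α) = s / (n + δ).
k^0.57 = 0.42 / (0.024 + 0.065) = 0.42 / 0.089 = 4.7191
k* = 4.7191^(1/0.57) ≈ 15.2128
y* = (k*)^α = 15.2128^0.43 ≈ 3.2237
c* = (1 − s)·y* = (1 − 0.42) × 3.2237 ≈ 1.8697

c* = 1.87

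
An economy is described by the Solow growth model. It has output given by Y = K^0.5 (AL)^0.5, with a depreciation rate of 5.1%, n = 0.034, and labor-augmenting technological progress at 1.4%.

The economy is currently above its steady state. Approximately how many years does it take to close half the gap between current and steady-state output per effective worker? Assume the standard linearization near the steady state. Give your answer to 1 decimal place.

Near the steady state the convergence rate is λ = (1 − α)(n + g + δ).
λ = (1 − 0.5) × 0.099 = 0.5 × 0.099 = 0.0495
Half-life = ln 2 / λ = 0.6931 / 0.0495 ≈ 14.00 years

t_½ ≈ 14.0 years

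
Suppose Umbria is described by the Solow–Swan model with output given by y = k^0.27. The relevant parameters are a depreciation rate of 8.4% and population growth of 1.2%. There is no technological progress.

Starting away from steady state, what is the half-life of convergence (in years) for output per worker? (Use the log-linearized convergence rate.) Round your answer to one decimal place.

Near the steady state the convergence rate is λ = (1 − α)(n + δ).
λ = (1 − 0.27) × 0.096 = 0.73 × 0.096 = 0.07008
Half-life = ln 2 / λ = 0.6931 / 0.07008 ≈ 9.89 years

t_½ ≈ 9.9 years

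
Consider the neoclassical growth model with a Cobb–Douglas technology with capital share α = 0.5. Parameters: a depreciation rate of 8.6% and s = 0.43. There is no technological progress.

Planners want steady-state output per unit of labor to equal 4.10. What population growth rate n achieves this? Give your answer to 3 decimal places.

In steady state, investment equals break-even investment: s·k^α = (n + δ)·k.
Since y* = [s/(n + δ)]^(α/(1−α)), we have s/(n + δ) = (y*)^((1−α)/α) = 4.10^1 = 4.1000.
Therefore n + δ = s / 4.1000 = 0.43 / 4.1000 = 0.1049, so n = 0.1049 − 0.086 = 0.0189.

n ≈ 0.019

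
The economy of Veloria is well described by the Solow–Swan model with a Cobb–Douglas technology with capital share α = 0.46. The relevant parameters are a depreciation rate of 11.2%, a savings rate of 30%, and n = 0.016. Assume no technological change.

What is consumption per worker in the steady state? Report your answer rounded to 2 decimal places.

c* ≈ 1.45

Steady state requires s·f(k) = (n + δ)·k, i.e. s·k^α = (n + δ)·k.
Rearranging, k^(1−α) = s / (n + δ).
k^0.54 = 0.30 / (0.016 + 0.112) = 0.30 / 0.128 = 2.3438
k* = 2.3438^(1/0.54) ≈ 4.8421
y* = (k*)^α = 4.8421^0.46 ≈ 2.0659
c* = (1 − s)·y* = (1 − 0.30) × 2.0659 ≈ 1.4461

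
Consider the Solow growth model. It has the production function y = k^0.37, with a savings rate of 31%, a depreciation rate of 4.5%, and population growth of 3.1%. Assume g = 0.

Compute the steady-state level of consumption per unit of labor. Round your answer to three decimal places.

c* ≈ 1.576

In steady state, investment equals break-even investment: s·k^α = (n + δ)·k.
Dividing both sides by k: k^(1−α) = s / (n + δ).
k^0.63 = 0.31 / (0.031 + 0.045) = 0.31 / 0.076 = 4.0789
k* = 4.0789^(1/0.63) ≈ 9.3136
y* = (k*)^α = 9.3136^0.37 ≈ 2.2834
c* = (1 − s)·y* = (1 − 0.31) × 2.2834 ≈ 1.5755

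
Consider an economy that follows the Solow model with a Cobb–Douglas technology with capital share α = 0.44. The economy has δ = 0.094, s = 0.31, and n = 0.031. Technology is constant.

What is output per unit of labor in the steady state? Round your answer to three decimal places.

In steady state, investment equals break-even investment: s·k^α = (n + δ)·k.
Dividing both sides by k: k^(1−α) = s / (n + δ).
k^0.56 = 0.31 / (0.031 + 0.094) = 0.31 / 0.125 = 2.4800
k* = 2.4800^(1/0.56) ≈ 5.0627
y* = (k*)^α = 5.0627^0.44 ≈ 2.0414

y* ≈ 2.041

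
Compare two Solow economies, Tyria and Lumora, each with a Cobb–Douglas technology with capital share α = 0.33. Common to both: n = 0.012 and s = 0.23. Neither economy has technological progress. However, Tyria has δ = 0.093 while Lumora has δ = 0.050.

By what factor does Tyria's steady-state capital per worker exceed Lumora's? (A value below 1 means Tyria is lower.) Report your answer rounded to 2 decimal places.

Steady-state k* = [s/(n + δ)]^(1/(1−α)), so the ratio is [ (s_T/(n + δ)_T) / (s_L/(n + δ)_L) ]^1.4925.
s_T/(n + δ)_T = 0.23/0.105 = 2.1905; s_L/(n + δ)_L = 0.23/0.062 = 3.7097.
Ratio = (2.1905/3.7097)^1.4925 = 0.5905^1.4925 ≈ 0.4556

k*_T / k*_L ≈ 0.46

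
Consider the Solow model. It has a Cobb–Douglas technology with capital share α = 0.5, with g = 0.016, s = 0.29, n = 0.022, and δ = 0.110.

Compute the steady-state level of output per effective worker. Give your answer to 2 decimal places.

y* ≈ 1.96

In steady state, investment equals break-even investment: s·k^α = (n + g + δ)·k.
Rearranging, k^(1−α) = s / (n + g + δ).
k^0.5 = 0.29 / (0.022 + 0.016 + 0.110) = 0.29 / 0.148 = 1.9595
k* = 1.9595^(1/0.5) ≈ 3.8396
y* = (k*)^α = 3.8396^0.5 ≈ 1.9595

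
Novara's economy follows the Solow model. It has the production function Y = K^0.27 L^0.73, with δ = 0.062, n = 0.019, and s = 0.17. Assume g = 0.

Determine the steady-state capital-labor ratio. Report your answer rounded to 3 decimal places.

k* = 2.761

Steady state requires s·f(k) = (n + δ)·k, i.e. s·k^α = (n + δ)·k.
Rearranging, k^(1−α) = s / (n + δ).
k^0.73 = 0.17 / (0.019 + 0.062) = 0.17 / 0.081 = 2.0988
k* = 2.0988^(1/0.73) ≈ 2.7609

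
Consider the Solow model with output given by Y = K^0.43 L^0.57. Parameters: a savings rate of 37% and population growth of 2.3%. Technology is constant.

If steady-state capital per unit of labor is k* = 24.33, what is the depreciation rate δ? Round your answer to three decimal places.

δ ≈ 0.037

In steady state, investment equals break-even investment: s·k^α = (n + δ)·k.
So s / (n + δ) = (k*)^(1−α) = 24.33^0.57 = 6.1674.
Therefore n + δ = s / 6.1674 = 0.37 / 6.1674 = 0.0600, so δ = 0.0600 − 0.023 = 0.0370.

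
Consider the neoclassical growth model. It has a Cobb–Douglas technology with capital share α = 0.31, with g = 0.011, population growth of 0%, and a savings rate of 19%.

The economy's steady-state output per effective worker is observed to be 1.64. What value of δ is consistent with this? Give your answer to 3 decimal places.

δ ≈ 0.052

Steady state requires s·f(k) = (n + g + δ)·k, i.e. s·k^α = (n + g + δ)·k.
Since y* = [s/(n + g + δ)]^(α/(1−α)), we have s/(n + g + δ) = (y*)^((1−α)/α) = 1.64^2.2258 = 3.0075.
Therefore n + g + δ = s / 3.0075 = 0.19 / 3.0075 = 0.0632, so δ = 0.0632 − 0.011 = 0.0522.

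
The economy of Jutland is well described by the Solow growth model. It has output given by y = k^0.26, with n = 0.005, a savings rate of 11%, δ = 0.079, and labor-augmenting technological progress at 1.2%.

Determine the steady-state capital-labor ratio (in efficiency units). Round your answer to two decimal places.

In steady state, investment equals break-even investment: s·k^α = (n + g + δ)·k.
Rearranging, k^(1−α) = s / (n + g + δ).
k^0.74 = 0.11 / (0.005 + 0.012 + 0.079) = 0.11 / 0.096 = 1.1458
k* = 1.1458^(1/0.74) ≈ 1.2019

k* ≈ 1.20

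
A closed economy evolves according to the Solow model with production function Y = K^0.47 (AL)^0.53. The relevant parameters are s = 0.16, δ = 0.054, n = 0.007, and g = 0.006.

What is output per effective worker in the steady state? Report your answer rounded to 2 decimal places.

y* ≈ 2.16

At the steady state, Δk = 0, so s·k^α = (n + g + δ)·k.
Dividing both sides by k: k^(1−α) = s / (n + g + δ).
k^0.53 = 0.16 / (0.007 + 0.006 + 0.054) = 0.16 / 0.067 = 2.3881
k* = 2.3881^(1/0.53) ≈ 5.1678
y* = (k*)^α = 5.1678^0.47 ≈ 2.1640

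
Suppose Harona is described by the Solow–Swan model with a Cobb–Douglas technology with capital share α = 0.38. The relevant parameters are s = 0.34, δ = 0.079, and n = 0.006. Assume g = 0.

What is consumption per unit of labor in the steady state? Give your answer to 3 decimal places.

c* = 1.544

In steady state, investment equals break-even investment: s·k^α = (n + δ)·k.
Dividing both sides by k: k^(1−α) = s / (n + δ).
k^0.62 = 0.34 / (0.006 + 0.079) = 0.34 / 0.085 = 4.0000
k* = 4.0000^(1/0.62) ≈ 9.3554
y* = (k*)^α = 9.3554^0.38 ≈ 2.3389
c* = (1 − s)·y* = (1 − 0.34) × 2.3389 ≈ 1.5437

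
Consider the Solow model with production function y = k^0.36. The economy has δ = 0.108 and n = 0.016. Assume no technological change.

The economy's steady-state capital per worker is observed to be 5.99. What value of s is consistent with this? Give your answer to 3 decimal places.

Steady state requires s·f(k) = (n + δ)·k, i.e. s·k^α = (n + δ)·k.
So s / (n + δ) = (k*)^(1−α) = 5.99^0.64 = 3.1445.
Therefore s = 3.1445 × (n + δ) = 3.1445 × 0.124 = 0.3899.

s ≈ 0.390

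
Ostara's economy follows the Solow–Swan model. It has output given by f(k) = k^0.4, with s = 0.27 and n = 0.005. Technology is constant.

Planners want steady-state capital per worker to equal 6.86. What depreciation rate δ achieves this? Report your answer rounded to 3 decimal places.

In steady state, investment equals break-even investment: s·k^α = (n + δ)·k.
So s / (n + δ) = (k*)^(1−α) = 6.86^0.6 = 3.1754.
Therefore n + δ = s / 3.1754 = 0.27 / 3.1754 = 0.0850, so δ = 0.0850 − 0.005 = 0.0800.

δ ≈ 0.080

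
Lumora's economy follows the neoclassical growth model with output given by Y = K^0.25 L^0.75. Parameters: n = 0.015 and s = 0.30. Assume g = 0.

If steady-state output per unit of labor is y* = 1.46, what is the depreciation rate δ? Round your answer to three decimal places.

At the steady state, Δk = 0, so s·k^α = (n + δ)·k.
Since y* = [s/(n + δ)]^(α/(1−α)), we have s/(n + δ) = (y*)^((1−α)/α) = 1.46^3 = 3.1121.
Therefore n + δ = s / 3.1121 = 0.30 / 3.1121 = 0.0964, so δ = 0.0964 − 0.015 = 0.0814.

δ ≈ 0.081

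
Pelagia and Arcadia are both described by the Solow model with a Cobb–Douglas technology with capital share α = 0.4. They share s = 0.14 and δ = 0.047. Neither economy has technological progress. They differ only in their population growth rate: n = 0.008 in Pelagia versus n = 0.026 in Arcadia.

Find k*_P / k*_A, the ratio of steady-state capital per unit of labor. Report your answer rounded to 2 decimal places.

Steady-state k* = [s/(n + δ)]^(1/(1−α)), so the ratio is [ (s_P/(n + δ)_P) / (s_A/(n + δ)_A) ]^1.6667.
s_P/(n + δ)_P = 0.14/0.055 = 2.5455; s_A/(n + δ)_A = 0.14/0.073 = 1.9178.
Ratio = (2.5455/1.9178)^1.6667 = 1.3273^1.6667 ≈ 1.6031

k*_P / k*_A ≈ 1.60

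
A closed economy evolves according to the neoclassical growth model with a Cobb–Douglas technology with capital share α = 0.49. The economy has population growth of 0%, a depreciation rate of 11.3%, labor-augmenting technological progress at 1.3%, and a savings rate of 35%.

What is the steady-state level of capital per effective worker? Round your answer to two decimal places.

k* = 7.41

At the steady state, Δk = 0, so s·k^α = (n + g + δ)·k.
Rearranging, k^(1−α) = s / (n + g + δ).
k^0.51 = 0.35 / (0.000 + 0.013 + 0.113) = 0.35 / 0.126 = 2.7778
k* = 2.7778^(1/0.51) ≈ 7.4131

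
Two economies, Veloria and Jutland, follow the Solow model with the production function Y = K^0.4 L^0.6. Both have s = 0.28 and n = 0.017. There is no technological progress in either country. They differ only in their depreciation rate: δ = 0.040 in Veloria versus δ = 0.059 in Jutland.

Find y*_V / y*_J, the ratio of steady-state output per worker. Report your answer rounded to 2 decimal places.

y*_V / y*_J ≈ 1.21

Steady-state y* = [s/(n + δ)]^(α/(1−α)), so the ratio is [ (s_V/(n + δ)_V) / (s_J/(n + δ)_J) ]^0.6667.
s_V/(n + δ)_V = 0.28/0.057 = 4.9123; s_J/(n + δ)_J = 0.28/0.076 = 3.6842.
Ratio = (4.9123/3.6842)^0.6667 = 1.3333^0.6667 ≈ 1.2114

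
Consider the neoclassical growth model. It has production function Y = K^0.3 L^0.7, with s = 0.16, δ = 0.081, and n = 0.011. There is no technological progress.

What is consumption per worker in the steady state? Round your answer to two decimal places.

In steady state, investment equals break-even investment: s·k^α = (n + δ)·k.
Dividing both sides by k: k^(1−α) = s / (n + δ).
k^0.7 = 0.16 / (0.011 + 0.081) = 0.16 / 0.092 = 1.7391
k* = 1.7391^(1/0.7) ≈ 2.2046
y* = (k*)^α = 2.2046^0.3 ≈ 1.2676
c* = (1 − s)·y* = (1 − 0.16) × 1.2676 ≈ 1.0648

c* ≈ 1.06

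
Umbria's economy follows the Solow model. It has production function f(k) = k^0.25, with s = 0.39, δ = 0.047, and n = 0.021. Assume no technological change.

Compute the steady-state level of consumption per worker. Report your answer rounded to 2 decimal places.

Steady state requires s·f(k) = (n + δ)·k, i.e. s·k^α = (n + δ)·k.
Dividing both sides by k: k^(1−α) = s / (n + δ).
k^0.75 = 0.39 / (0.021 + 0.047) = 0.39 / 0.068 = 5.7353
k* = 5.7353^(1/0.75) ≈ 10.2662
y* = (k*)^α = 10.2662^0.25 ≈ 1.7900
c* = (1 − s)·y* = (1 − 0.39) × 1.7900 ≈ 1.0919

c* ≈ 1.09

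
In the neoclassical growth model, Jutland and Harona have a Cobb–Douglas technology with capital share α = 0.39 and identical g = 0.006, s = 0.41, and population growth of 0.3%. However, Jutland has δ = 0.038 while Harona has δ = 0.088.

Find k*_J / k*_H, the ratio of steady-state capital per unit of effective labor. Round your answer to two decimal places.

ratio ≈ 3.28

Steady-state k* = [s/(n + g + δ)]^(1/(1−α)), so the ratio is [ (s_J/(n + g + δ)_J) / (s_H/(n + g + δ)_H) ]^1.6393.
s_J/(n + g + δ)_J = 0.41/0.047 = 8.7234; s_H/(n + g + δ)_H = 0.41/0.097 = 4.2268.
Ratio = (8.7234/4.2268)^1.6393 = 2.0638^1.6393 ≈ 3.2797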